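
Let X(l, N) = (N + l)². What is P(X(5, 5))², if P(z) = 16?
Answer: 256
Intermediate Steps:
P(X(5, 5))² = 16² = 256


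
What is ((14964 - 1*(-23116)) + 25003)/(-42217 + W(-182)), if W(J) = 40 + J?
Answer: -63083/42359 ≈ -1.4892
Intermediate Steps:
((14964 - 1*(-23116)) + 25003)/(-42217 + W(-182)) = ((14964 - 1*(-23116)) + 25003)/(-42217 + (40 - 182)) = ((14964 + 23116) + 25003)/(-42217 - 142) = (38080 + 25003)/(-42359) = 63083*(-1/42359) = -63083/42359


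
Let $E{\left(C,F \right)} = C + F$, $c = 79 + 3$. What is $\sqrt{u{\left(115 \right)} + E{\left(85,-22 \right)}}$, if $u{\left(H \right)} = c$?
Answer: $\sqrt{145} \approx 12.042$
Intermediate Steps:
$c = 82$
$u{\left(H \right)} = 82$
$\sqrt{u{\left(115 \right)} + E{\left(85,-22 \right)}} = \sqrt{82 + \left(85 - 22\right)} = \sqrt{82 + 63} = \sqrt{145}$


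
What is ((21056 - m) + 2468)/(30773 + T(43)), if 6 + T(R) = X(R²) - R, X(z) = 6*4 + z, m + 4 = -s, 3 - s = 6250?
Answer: 17281/32597 ≈ 0.53014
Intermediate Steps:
s = -6247 (s = 3 - 1*6250 = 3 - 6250 = -6247)
m = 6243 (m = -4 - 1*(-6247) = -4 + 6247 = 6243)
X(z) = 24 + z
T(R) = 18 + R² - R (T(R) = -6 + ((24 + R²) - R) = -6 + (24 + R² - R) = 18 + R² - R)
((21056 - m) + 2468)/(30773 + T(43)) = ((21056 - 1*6243) + 2468)/(30773 + (18 + 43² - 1*43)) = ((21056 - 6243) + 2468)/(30773 + (18 + 1849 - 43)) = (14813 + 2468)/(30773 + 1824) = 17281/32597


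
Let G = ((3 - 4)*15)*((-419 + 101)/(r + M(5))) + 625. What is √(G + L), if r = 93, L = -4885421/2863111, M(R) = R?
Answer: √269910938162944391/20041777 ≈ 25.922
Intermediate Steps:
L = -4885421/2863111 (L = -4885421*1/2863111 = -4885421/2863111 ≈ -1.7063)
G = 33010/49 (G = ((3 - 4)*15)*((-419 + 101)/(93 + 5)) + 625 = (-1*15)*(-318/98) + 625 = -(-4770)/98 + 625 = -15*(-159/49) + 625 = 2385/49 + 625 = 33010/49 ≈ 673.67)
√(G + L) = √(33010/49 - 4885421/2863111) = √(94271908481/140292439) = √269910938162944391/20041777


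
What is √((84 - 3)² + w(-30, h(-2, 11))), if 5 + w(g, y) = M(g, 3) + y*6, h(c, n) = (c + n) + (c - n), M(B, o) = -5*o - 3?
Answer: √6514 ≈ 80.709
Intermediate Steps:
M(B, o) = -3 - 5*o
h(c, n) = 2*c
w(g, y) = -23 + 6*y (w(g, y) = -5 + ((-3 - 5*3) + y*6) = -5 + ((-3 - 15) + 6*y) = -5 + (-18 + 6*y) = -23 + 6*y)
√((84 - 3)² + w(-30, h(-2, 11))) = √((84 - 3)² + (-23 + 6*(2*(-2)))) = √(81² + (-23 + 6*(-4))) = √(6561 + (-23 - 24)) = √(6561 - 47) = √6514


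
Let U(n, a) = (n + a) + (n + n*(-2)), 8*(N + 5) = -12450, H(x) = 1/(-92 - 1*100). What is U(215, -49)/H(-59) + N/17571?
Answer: 661225627/70284 ≈ 9407.9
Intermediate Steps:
H(x) = -1/192 (H(x) = 1/(-92 - 100) = 1/(-192) = -1/192)
N = -6245/4 (N = -5 + (⅛)*(-12450) = -5 - 6225/4 = -6245/4 ≈ -1561.3)
U(n, a) = a (U(n, a) = (a + n) + (n - 2*n) = (a + n) - n = a)
U(215, -49)/H(-59) + N/17571 = -49/(-1/192) - 6245/4/17571 = -49*(-192) - 6245/4*1/17571 = 9408 - 6245/70284 = 661225627/70284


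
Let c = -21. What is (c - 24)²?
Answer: 2025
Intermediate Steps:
(c - 24)² = (-21 - 24)² = (-45)² = 2025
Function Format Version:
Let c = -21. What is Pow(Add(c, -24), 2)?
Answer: 2025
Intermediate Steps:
Pow(Add(c, -24), 2) = Pow(Add(-21, -24), 2) = Pow(-45, 2) = 2025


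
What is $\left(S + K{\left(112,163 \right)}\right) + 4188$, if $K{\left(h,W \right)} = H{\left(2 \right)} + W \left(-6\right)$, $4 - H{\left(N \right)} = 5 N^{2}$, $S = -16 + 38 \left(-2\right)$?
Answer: $3102$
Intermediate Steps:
$S = -92$ ($S = -16 - 76 = -92$)
$H{\left(N \right)} = 4 - 5 N^{2}$
$K{\left(h,W \right)} = -16 - 6 W$ ($K{\left(h,W \right)} = \left(4 - 5 \cdot 2^{2}\right) + W \left(-6\right) = \left(4 - 20\right) - 6 W = -16 - 6 W$)
$\left(S + K{\left(112,163 \right)}\right) + 4188 = \left(-92 - 994\right) + 4188 = -1086 + 4188 = 3102$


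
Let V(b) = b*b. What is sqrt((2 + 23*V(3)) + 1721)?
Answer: sqrt(1930) ≈ 43.932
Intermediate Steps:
V(b) = b**2
sqrt((2 + 23*V(3)) + 1721) = sqrt((2 + 23*3**2) + 1721) = sqrt((2 + 23*9) + 1721) = sqrt((2 + 207) + 1721) = sqrt(209 + 1721) = sqrt(1930)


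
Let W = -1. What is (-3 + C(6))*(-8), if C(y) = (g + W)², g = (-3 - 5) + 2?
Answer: -368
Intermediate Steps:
g = -6 (g = -8 + 2 = -6)
C(y) = 49 (C(y) = (-6 - 1)² = (-7)² = 49)
(-3 + C(6))*(-8) = (-3 + 49)*(-8) = 46*(-8) = -368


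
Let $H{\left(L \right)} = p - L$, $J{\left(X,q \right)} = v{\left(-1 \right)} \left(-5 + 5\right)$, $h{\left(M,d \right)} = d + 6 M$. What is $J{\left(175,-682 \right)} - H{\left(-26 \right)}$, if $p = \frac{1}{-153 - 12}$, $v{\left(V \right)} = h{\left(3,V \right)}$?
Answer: $- \frac{4289}{165} \approx -25.994$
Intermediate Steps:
$v{\left(V \right)} = 18 + V$ ($v{\left(V \right)} = V + 6 \cdot 3 = V + 18 = 18 + V$)
$p = - \frac{1}{165}$ ($p = \frac{1}{-153 + \left(-68 + 56\right)} = \frac{1}{-153 - 12} = \frac{1}{-165} = - \frac{1}{165} \approx -0.0060606$)
$J{\left(X,q \right)} = 0$ ($J{\left(X,q \right)} = \left(18 - 1\right) \left(-5 + 5\right) = 17 \cdot 0 = 0$)
$H{\left(L \right)} = - \frac{1}{165} - L$
$J{\left(175,-682 \right)} - H{\left(-26 \right)} = 0 - \left(- \frac{1}{165} - -26\right) = 0 - \left(- \frac{1}{165} + 26\right) = 0 - \frac{4289}{165} = - \frac{4289}{165}$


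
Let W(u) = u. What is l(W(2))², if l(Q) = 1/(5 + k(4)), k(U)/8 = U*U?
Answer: 1/17689 ≈ 5.6532e-5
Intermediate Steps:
k(U) = 8*U² (k(U) = 8*(U*U) = 8*U²)
l(Q) = 1/133 (l(Q) = 1/(5 + 8*4²) = 1/(5 + 8*16) = 1/(5 + 128) = 1/133)
l(W(2))² = (1/133)² = 1/17689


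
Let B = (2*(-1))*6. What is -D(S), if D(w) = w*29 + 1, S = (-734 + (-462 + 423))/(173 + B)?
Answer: 22256/161 ≈ 138.24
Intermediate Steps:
B = -12 (B = -2*6 = -12)
S = -773/161 (S = (-734 + (-462 + 423))/(173 - 12) = (-734 - 39)/161 = -773*1/161 = -773/161 ≈ -4.8012)
D(w) = 1 + 29*w (D(w) = 29*w + 1 = 1 + 29*w)
-D(S) = -(1 + 29*(-773/161)) = -(1 - 22417/161) = -1*(-22256/161) = 22256/161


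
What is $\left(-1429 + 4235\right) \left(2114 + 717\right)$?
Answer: $7943786$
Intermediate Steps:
$\left(-1429 + 4235\right) \left(2114 + 717\right) = 2806 \cdot 2831 = 7943786$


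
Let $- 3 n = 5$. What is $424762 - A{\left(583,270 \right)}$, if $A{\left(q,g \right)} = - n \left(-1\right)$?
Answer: $\frac{1274291}{3} \approx 4.2476 \cdot 10^{5}$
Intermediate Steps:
$n = - \frac{5}{3}$ ($n = \left(- \frac{1}{3}\right) 5 = - \frac{5}{3} \approx -1.6667$)
$A{\left(q,g \right)} = - \frac{5}{3}$ ($A{\left(q,g \right)} = \left(-1\right) \left(- \frac{5}{3}\right) \left(-1\right) = \frac{5}{3} \left(-1\right) = - \frac{5}{3}$)
$424762 - A{\left(583,270 \right)} = 424762 - - \frac{5}{3} = 424762 + \frac{5}{3} = \frac{1274291}{3}$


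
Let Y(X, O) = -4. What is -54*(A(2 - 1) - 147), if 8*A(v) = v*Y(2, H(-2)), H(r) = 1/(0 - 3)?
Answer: 7965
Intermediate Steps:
H(r) = -⅓ (H(r) = 1/(-3) = -⅓)
A(v) = -v/2 (A(v) = (v*(-4))/8 = (-4*v)/8 = -v/2)
-54*(A(2 - 1) - 147) = -54*(-(2 - 1)/2 - 147) = -54*(-½*1 - 147) = -54*(-½ - 147) = -54*(-295/2) = 7965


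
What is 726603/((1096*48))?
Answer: 242201/17536 ≈ 13.812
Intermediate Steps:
726603/((1096*48)) = 726603/52608 = 726603*(1/52608) = 242201/17536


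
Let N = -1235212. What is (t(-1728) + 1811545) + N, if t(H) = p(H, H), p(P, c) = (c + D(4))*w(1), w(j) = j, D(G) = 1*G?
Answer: 574609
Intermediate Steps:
D(G) = G
p(P, c) = 4 + c (p(P, c) = (c + 4)*1 = (4 + c)*1 = 4 + c)
t(H) = 4 + H
(t(-1728) + 1811545) + N = ((4 - 1728) + 1811545) - 1235212 = (-1724 + 1811545) - 1235212 = 1809821 - 1235212 = 574609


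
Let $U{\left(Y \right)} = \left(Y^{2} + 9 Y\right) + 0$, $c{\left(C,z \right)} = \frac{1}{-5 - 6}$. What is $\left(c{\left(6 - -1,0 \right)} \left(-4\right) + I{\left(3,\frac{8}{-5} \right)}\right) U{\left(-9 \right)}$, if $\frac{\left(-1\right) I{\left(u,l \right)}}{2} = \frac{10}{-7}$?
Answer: $0$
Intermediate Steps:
$c{\left(C,z \right)} = - \frac{1}{11}$ ($c{\left(C,z \right)} = \frac{1}{-11} = - \frac{1}{11}$)
$U{\left(Y \right)} = Y^{2} + 9 Y$
$I{\left(u,l \right)} = \frac{20}{7}$ ($I{\left(u,l \right)} = - 2 \frac{10}{-7} = - 2 \cdot 10 \left(- \frac{1}{7}\right) = \left(-2\right) \left(- \frac{10}{7}\right) = \frac{20}{7}$)
$\left(c{\left(6 - -1,0 \right)} \left(-4\right) + I{\left(3,\frac{8}{-5} \right)}\right) U{\left(-9 \right)} = \left(\left(- \frac{1}{11}\right) \left(-4\right) + \frac{20}{7}\right) \left(- 9 \left(9 - 9\right)\right) = \left(\frac{4}{11} + \frac{20}{7}\right) \left(\left(-9\right) 0\right) = \frac{248}{77} \cdot 0 = 0$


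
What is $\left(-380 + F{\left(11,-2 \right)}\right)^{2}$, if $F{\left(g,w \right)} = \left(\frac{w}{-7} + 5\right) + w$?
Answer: $\frac{6953769}{49} \approx 1.4191 \cdot 10^{5}$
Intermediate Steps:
$F{\left(g,w \right)} = 5 + \frac{6 w}{7}$ ($F{\left(g,w \right)} = \left(w \left(- \frac{1}{7}\right) + 5\right) + w = \left(- \frac{w}{7} + 5\right) + w = \left(5 - \frac{w}{7}\right) + w = 5 + \frac{6 w}{7}$)
$\left(-380 + F{\left(11,-2 \right)}\right)^{2} = \left(-380 + \left(5 + \frac{6}{7} \left(-2\right)\right)\right)^{2} = \left(-380 + \left(5 - \frac{12}{7}\right)\right)^{2} = \left(-380 + \frac{23}{7}\right)^{2} = \left(- \frac{2637}{7}\right)^{2} = \frac{6953769}{49}$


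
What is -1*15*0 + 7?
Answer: 7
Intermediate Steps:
-1*15*0 + 7 = -15*0 + 7 = 0 + 7 = 7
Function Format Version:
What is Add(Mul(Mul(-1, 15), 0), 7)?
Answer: 7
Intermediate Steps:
Add(Mul(Mul(-1, 15), 0), 7) = Add(Mul(-15, 0), 7) = Add(0, 7) = 7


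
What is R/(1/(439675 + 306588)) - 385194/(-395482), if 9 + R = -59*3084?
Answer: -26851991284797498/197741 ≈ -1.3579e+11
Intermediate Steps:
R = -181965 (R = -9 - 59*3084 = -9 - 181956 = -181965)
R/(1/(439675 + 306588)) - 385194/(-395482) = -181965/(1/(439675 + 306588)) - 385194/(-395482) = -181965/(1/746263) - 385194*(-1/395482) = -181965/1/746263 + 192597/197741 = -181965*746263 + 192597/197741 = -135793746795 + 192597/197741 = -26851991284797498/197741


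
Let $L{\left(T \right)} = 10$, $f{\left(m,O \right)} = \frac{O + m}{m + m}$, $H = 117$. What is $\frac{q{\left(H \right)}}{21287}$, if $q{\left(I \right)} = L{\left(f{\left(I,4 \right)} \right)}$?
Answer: $\frac{10}{21287} \approx 0.00046977$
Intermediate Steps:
$f{\left(m,O \right)} = \frac{O + m}{2 m}$
$q{\left(I \right)} = 10$
$\frac{q{\left(H \right)}}{21287} = \frac{10}{21287}$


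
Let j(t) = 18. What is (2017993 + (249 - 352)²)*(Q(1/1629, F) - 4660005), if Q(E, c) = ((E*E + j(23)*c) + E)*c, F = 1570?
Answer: 213756423526610611190/2653641 ≈ 8.0552e+13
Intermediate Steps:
Q(E, c) = c*(E + E² + 18*c) (Q(E, c) = ((E*E + 18*c) + E)*c = ((E² + 18*c) + E)*c = (E + E² + 18*c)*c = c*(E + E² + 18*c))
(2017993 + (249 - 352)²)*(Q(1/1629, F) - 4660005) = (2017993 + (249 - 352)²)*(1570*(1/1629 + (1/1629)² + 18*1570) - 4660005) = (2017993 + (-103)²)*(1570*(1/1629 + (1/1629)² + 28260) - 4660005) = (2017993 + 10609)*(1570*(1/1629 + 1/2653641 + 28260) - 4660005) = 2028602*(1570*(74991896290/2653641) - 4660005) = 2028602*(117737277175300/2653641 - 4660005) = 2028602*(105371296847095/2653641) = 213756423526610611190/2653641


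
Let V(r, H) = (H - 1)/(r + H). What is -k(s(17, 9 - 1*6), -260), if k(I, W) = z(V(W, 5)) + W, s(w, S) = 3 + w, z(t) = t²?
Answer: 16906484/65025 ≈ 260.00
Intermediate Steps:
V(r, H) = (-1 + H)/(H + r)
k(I, W) = W + 16/(5 + W)² (k(I, W) = ((-1 + 5)/(5 + W))² + W = (4/(5 + W))² + W = 16/(5 + W)² + W = W + 16/(5 + W)²)
-k(s(17, 9 - 1*6), -260) = -(-260 + 16/(5 - 260)²) = -(-260 + 16/(-255)²) = -(-260 + 16*(1/65025)) = -(-260 + 16/65025) = -1*(-16906484/65025) = 16906484/65025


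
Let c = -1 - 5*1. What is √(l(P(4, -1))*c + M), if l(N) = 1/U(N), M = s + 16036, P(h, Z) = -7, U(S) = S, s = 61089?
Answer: √3779167/7 ≈ 277.72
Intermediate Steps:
M = 77125 (M = 61089 + 16036 = 77125)
c = -6 (c = -1 - 5 = -6)
l(N) = 1/N
√(l(P(4, -1))*c + M) = √(-6/(-7) + 77125) = √(-⅐*(-6) + 77125) = √(6/7 + 77125) = √(539881/7) = √3779167/7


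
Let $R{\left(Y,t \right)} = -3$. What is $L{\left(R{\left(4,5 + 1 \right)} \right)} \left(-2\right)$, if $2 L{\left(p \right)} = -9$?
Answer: $9$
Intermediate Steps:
$L{\left(p \right)} = - \frac{9}{2}$ ($L{\left(p \right)} = \frac{1}{2} \left(-9\right) = - \frac{9}{2}$)
$L{\left(R{\left(4,5 + 1 \right)} \right)} \left(-2\right) = \left(- \frac{9}{2}\right) \left(-2\right) = 9$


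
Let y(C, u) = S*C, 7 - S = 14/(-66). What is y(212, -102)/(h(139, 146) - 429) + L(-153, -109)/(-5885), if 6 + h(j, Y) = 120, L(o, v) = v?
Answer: -768313/158895 ≈ -4.8354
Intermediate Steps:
S = 238/33 (S = 7 - 14/(-66) = 7 - 14*(-1)/66 = 7 - 1*(-7/33) = 7 + 7/33 = 238/33 ≈ 7.2121)
h(j, Y) = 114 (h(j, Y) = -6 + 120 = 114)
y(C, u) = 238*C/33
y(212, -102)/(h(139, 146) - 429) + L(-153, -109)/(-5885) = ((238/33)*212)/(114 - 429) - 109/(-5885) = (50456/33)/(-315) - 109*(-1/5885) = (50456/33)*(-1/315) + 109/5885 = -7208/1485 + 109/5885 = -768313/158895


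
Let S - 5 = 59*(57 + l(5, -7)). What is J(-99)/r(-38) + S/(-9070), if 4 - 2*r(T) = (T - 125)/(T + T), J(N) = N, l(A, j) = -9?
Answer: -45628459/426290 ≈ -107.04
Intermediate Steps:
r(T) = 2 - (-125 + T)/(4*T) (r(T) = 2 - (T - 125)/(2*(T + T)) = 2 - (-125 + T)/(2*(2*T)) = 2 - (-125 + T)*1/(2*T)/2 = 2 - (-125 + T)/(4*T))
S = 2837 (S = 5 + 59*(57 - 9) = 5 + 59*48 = 5 + 2832 = 2837)
J(-99)/r(-38) + S/(-9070) = -99*(-152/(125 + 7*(-38))) + 2837/(-9070) = -99*(-152/(125 - 266)) + 2837*(-1/9070) = -99/((¼)*(-1/38)*(-141)) - 2837/9070 = -99/141/152 - 2837/9070 = -99*152/141 - 2837/9070 = -5016/47 - 2837/9070 = -45628459/426290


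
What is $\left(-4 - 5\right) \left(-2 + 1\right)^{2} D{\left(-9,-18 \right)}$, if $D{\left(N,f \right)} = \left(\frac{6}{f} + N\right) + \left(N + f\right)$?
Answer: $327$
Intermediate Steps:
$D{\left(N,f \right)} = f + 2 N + \frac{6}{f}$ ($D{\left(N,f \right)} = \left(N + \frac{6}{f}\right) + \left(N + f\right) = f + 2 N + \frac{6}{f}$)
$\left(-4 - 5\right) \left(-2 + 1\right)^{2} D{\left(-9,-18 \right)} = \left(-4 - 5\right) \left(-2 + 1\right)^{2} \left(-18 + 2 \left(-9\right) + \frac{6}{-18}\right) = - 9 \left(-1\right)^{2} \left(-18 - 18 + 6 \left(- \frac{1}{18}\right)\right) = \left(-9\right) 1 \left(-18 - 18 - \frac{1}{3}\right) = \left(-9\right) \left(- \frac{109}{3}\right) = 327$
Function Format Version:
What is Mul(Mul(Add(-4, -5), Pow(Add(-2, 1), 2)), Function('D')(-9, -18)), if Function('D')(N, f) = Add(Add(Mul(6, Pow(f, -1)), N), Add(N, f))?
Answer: 327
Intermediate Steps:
Function('D')(N, f) = Add(f, Mul(2, N), Mul(6, Pow(f, -1))) (Function('D')(N, f) = Add(Add(N, Mul(6, Pow(f, -1))), Add(N, f)) = Add(f, Mul(2, N), Mul(6, Pow(f, -1))))
Mul(Mul(Add(-4, -5), Pow(Add(-2, 1), 2)), Function('D')(-9, -18)) = Mul(Mul(Add(-4, -5), Pow(Add(-2, 1), 2)), Add(-18, Mul(2, -9), Mul(6, Pow(-18, -1)))) = Mul(Mul(-9, Pow(-1, 2)), Add(-18, -18, Mul(6, Rational(-1, 18)))) = Mul(Mul(-9, 1), Add(-18, -18, Rational(-1, 3))) = Mul(-9, Rational(-109, 3)) = 327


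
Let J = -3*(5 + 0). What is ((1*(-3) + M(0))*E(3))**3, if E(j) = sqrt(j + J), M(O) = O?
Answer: 648*I*sqrt(3) ≈ 1122.4*I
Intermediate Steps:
J = -15 (J = -3*5 = -15)
E(j) = sqrt(-15 + j) (E(j) = sqrt(j - 15) = sqrt(-15 + j))
((1*(-3) + M(0))*E(3))**3 = ((1*(-3) + 0)*sqrt(-15 + 3))**3 = ((-3 + 0)*sqrt(-12))**3 = (-6*I*sqrt(3))**3 = 648*I*sqrt(3)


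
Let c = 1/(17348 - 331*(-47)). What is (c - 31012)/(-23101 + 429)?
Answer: 78496143/57386320 ≈ 1.3679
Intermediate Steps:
c = 1/32905 (c = 1/(17348 + 15557) = 1/32905 ≈ 3.0391e-5)
(c - 31012)/(-23101 + 429) = (1/32905 - 31012)/(-23101 + 429) = -1020449859/32905/(-22672) = -1020449859/32905*(-1/22672) = 78496143/57386320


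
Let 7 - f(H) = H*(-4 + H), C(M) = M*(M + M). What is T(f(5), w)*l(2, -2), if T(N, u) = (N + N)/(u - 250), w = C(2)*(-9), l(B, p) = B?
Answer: -4/161 ≈ -0.024845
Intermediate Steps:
C(M) = 2*M² (C(M) = M*(2*M) = 2*M²)
f(H) = 7 - H*(-4 + H)
w = -72 (w = (2*2²)*(-9) = (2*4)*(-9) = 8*(-9) = -72)
T(N, u) = 2*N/(-250 + u) (T(N, u) = (2*N)/(-250 + u) = 2*N/(-250 + u))
T(f(5), w)*l(2, -2) = (2*(7 - 1*5² + 4*5)/(-250 - 72))*2 = (2*(7 - 1*25 + 20)/(-322))*2 = (2*(7 - 25 + 20)*(-1/322))*2 = (2*2*(-1/322))*2 = -2/161*2 = -4/161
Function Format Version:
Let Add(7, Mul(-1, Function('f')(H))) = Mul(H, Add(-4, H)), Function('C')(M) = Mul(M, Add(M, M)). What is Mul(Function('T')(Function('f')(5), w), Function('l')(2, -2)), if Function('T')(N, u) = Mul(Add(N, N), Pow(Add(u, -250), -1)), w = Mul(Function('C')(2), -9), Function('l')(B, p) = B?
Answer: Rational(-4, 161) ≈ -0.024845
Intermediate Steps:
Function('C')(M) = Mul(2, Pow(M, 2)) (Function('C')(M) = Mul(M, Mul(2, M)) = Mul(2, Pow(M, 2)))
Function('f')(H) = Add(7, Mul(-1, H, Add(-4, H))) (Function('f')(H) = Add(7, Mul(-1, Mul(H, Add(-4, H)))) = Add(7, Mul(-1, H, Add(-4, H))))
w = -72 (w = Mul(Mul(2, Pow(2, 2)), -9) = Mul(Mul(2, 4), -9) = Mul(8, -9) = -72)
Function('T')(N, u) = Mul(2, N, Pow(Add(-250, u), -1)) (Function('T')(N, u) = Mul(Mul(2, N), Pow(Add(-250, u), -1)) = Mul(2, N, Pow(Add(-250, u), -1)))
Mul(Function('T')(Function('f')(5), w), Function('l')(2, -2)) = Mul(Mul(2, Add(7, Mul(-1, Pow(5, 2)), Mul(4, 5)), Pow(Add(-250, -72), -1)), 2) = Mul(Mul(2, Add(7, Mul(-1, 25), 20), Pow(-322, -1)), 2) = Mul(Mul(2, Add(7, -25, 20), Rational(-1, 322)), 2) = Mul(Mul(2, 2, Rational(-1, 322)), 2) = Mul(Rational(-2, 161), 2) = Rational(-4, 161)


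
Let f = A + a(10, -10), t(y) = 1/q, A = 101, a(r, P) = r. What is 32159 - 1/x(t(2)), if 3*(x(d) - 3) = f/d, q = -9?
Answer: 10612471/330 ≈ 32159.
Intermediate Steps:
t(y) = -⅑ (t(y) = 1/(-9) = 1*(-⅑) = -⅑)
f = 111 (f = 101 + 10 = 111)
x(d) = 3 + 37/d (x(d) = 3 + (111/d)/3 = 3 + 37/d)
32159 - 1/x(t(2)) = 32159 - 1/(3 + 37/(-⅑)) = 32159 - 1/(3 + 37*(-9)) = 32159 - 1/(3 - 333) = 32159 - 1/(-330) = 32159 - 1*(-1/330) = 32159 + 1/330 = 10612471/330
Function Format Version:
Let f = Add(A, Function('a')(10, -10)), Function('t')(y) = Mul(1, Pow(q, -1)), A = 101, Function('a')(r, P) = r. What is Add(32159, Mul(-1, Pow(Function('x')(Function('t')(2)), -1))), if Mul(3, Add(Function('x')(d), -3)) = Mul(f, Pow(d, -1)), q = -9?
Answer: Rational(10612471, 330) ≈ 32159.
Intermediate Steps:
Function('t')(y) = Rational(-1, 9) (Function('t')(y) = Mul(1, Pow(-9, -1)) = Mul(1, Rational(-1, 9)) = Rational(-1, 9))
f = 111 (f = Add(101, 10) = 111)
Function('x')(d) = Add(3, Mul(37, Pow(d, -1))) (Function('x')(d) = Add(3, Mul(Rational(1, 3), Mul(111, Pow(d, -1)))) = Add(3, Mul(37, Pow(d, -1))))
Add(32159, Mul(-1, Pow(Function('x')(Function('t')(2)), -1))) = Add(32159, Mul(-1, Pow(Add(3, Mul(37, Pow(Rational(-1, 9), -1))), -1))) = Add(32159, Mul(-1, Pow(Add(3, Mul(37, -9)), -1))) = Add(32159, Mul(-1, Pow(Add(3, -333), -1))) = Add(32159, Mul(-1, Pow(-330, -1))) = Add(32159, Mul(-1, Rational(-1, 330))) = Add(32159, Rational(1, 330)) = Rational(10612471, 330)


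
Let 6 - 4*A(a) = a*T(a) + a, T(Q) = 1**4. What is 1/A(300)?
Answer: -2/297 ≈ -0.0067340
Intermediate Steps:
T(Q) = 1
A(a) = 3/2 - a/2 (A(a) = 3/2 - (a*1 + a)/4 = 3/2 - (a + a)/4 = 3/2 - a/2)
1/A(300) = 1/(3/2 - 1/2*300) = 1/(3/2 - 150) = 1/(-297/2) = -2/297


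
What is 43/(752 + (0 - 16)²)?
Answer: 43/1008 ≈ 0.042659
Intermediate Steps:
43/(752 + (0 - 16)²) = 43/(752 + (-16)²) = 43/(752 + 256) = 43/1008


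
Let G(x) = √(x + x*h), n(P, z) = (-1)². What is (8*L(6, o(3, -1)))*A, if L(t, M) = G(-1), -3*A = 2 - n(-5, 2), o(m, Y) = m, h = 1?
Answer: -8*I*√2/3 ≈ -3.7712*I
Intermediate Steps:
n(P, z) = 1
G(x) = √2*√x (G(x) = √(x + x*1) = √(x + x) = √(2*x) = √2*√x)
A = -⅓ (A = -(2 - 1*1)/3 = -(2 - 1)/3 = -⅓*1 = -⅓ ≈ -0.33333)
L(t, M) = I*√2 (L(t, M) = √2*√(-1) = √2*I = I*√2)
(8*L(6, o(3, -1)))*A = (8*(I*√2))*(-⅓) = (8*I*√2)*(-⅓) = -8*I*√2/3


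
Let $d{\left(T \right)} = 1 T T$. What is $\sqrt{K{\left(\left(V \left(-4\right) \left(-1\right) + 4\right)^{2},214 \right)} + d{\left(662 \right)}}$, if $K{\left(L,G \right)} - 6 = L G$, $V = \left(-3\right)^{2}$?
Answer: $5 \sqrt{31226} \approx 883.54$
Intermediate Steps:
$d{\left(T \right)} = T^{2}$ ($d{\left(T \right)} = T T = T^{2}$)
$V = 9$
$K{\left(L,G \right)} = 6 + G L$ ($K{\left(L,G \right)} = 6 + L G = 6 + G L$)
$\sqrt{K{\left(\left(V \left(-4\right) \left(-1\right) + 4\right)^{2},214 \right)} + d{\left(662 \right)}} = \sqrt{\left(6 + 214 \left(9 \left(-4\right) \left(-1\right) + 4\right)^{2}\right) + 662^{2}} = \sqrt{\left(6 + 214 \left(\left(-36\right) \left(-1\right) + 4\right)^{2}\right) + 438244} = \sqrt{\left(6 + 214 \left(36 + 4\right)^{2}\right) + 438244} = \sqrt{\left(6 + 214 \cdot 40^{2}\right) + 438244} = \sqrt{\left(6 + 214 \cdot 1600\right) + 438244} = \sqrt{\left(6 + 342400\right) + 438244} = \sqrt{342406 + 438244} = \sqrt{780650} = 5 \sqrt{31226}$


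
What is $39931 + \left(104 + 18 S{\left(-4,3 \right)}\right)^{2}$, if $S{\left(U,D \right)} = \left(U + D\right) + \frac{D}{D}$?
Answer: $50747$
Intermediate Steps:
$S{\left(U,D \right)} = 1 + D + U$ ($S{\left(U,D \right)} = \left(D + U\right) + 1 = 1 + D + U$)
$39931 + \left(104 + 18 S{\left(-4,3 \right)}\right)^{2} = 39931 + \left(104 + 18 \left(1 + 3 - 4\right)\right)^{2} = 39931 + \left(104 + 18 \cdot 0\right)^{2} = 39931 + \left(104 + 0\right)^{2} = 39931 + 104^{2} = 39931 + 10816 = 50747$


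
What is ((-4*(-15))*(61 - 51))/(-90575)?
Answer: -24/3623 ≈ -0.0066243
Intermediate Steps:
((-4*(-15))*(61 - 51))/(-90575) = (60*10)*(-1/90575) = 600*(-1/90575) = -24/3623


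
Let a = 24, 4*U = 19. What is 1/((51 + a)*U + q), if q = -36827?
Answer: -4/145883 ≈ -2.7419e-5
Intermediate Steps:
U = 19/4 (U = (¼)*19 = 19/4 ≈ 4.7500)
1/((51 + a)*U + q) = 1/((51 + 24)*(19/4) - 36827) = 1/(75*(19/4) - 36827) = 1/(1425/4 - 36827) = 1/(-145883/4) = -4/145883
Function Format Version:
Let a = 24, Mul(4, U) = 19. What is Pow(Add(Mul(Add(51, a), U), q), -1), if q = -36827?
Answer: Rational(-4, 145883) ≈ -2.7419e-5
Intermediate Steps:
U = Rational(19, 4) (U = Mul(Rational(1, 4), 19) = Rational(19, 4) ≈ 4.7500)
Pow(Add(Mul(Add(51, a), U), q), -1) = Pow(Add(Mul(Add(51, 24), Rational(19, 4)), -36827), -1) = Pow(Add(Mul(75, Rational(19, 4)), -36827), -1) = Pow(Add(Rational(1425, 4), -36827), -1) = Pow(Rational(-145883, 4), -1) = Rational(-4, 145883)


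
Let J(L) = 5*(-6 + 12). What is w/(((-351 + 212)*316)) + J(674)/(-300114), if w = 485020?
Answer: -6065108750/549258639 ≈ -11.042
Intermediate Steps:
J(L) = 30 (J(L) = 5*6 = 30)
w/(((-351 + 212)*316)) + J(674)/(-300114) = 485020/(((-351 + 212)*316)) + 30/(-300114) = 485020/((-139*316)) + 30*(-1/300114) = 485020/(-43924) - 5/50019 = 485020*(-1/43924) - 5/50019 = -121255/10981 - 5/50019 = -6065108750/549258639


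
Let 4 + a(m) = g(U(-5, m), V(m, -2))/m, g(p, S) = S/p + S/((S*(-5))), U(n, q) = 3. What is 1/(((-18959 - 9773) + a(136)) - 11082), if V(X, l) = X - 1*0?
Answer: -2040/81228043 ≈ -2.5114e-5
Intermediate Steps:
V(X, l) = X (V(X, l) = X + 0 = X)
g(p, S) = -1/5 + S/p (g(p, S) = S/p + S/((-5*S)) = S/p + S*(-1/(5*S)) = S/p - 1/5 = -1/5 + S/p)
a(m) = -4 + (-1/5 + m/3)/m (a(m) = -4 + ((m - 1/5*3)/3)/m = -4 + ((m - 3/5)/3)/m = -4 + ((-3/5 + m)/3)/m = -4 + (-1/5 + m/3)/m)
1/(((-18959 - 9773) + a(136)) - 11082) = 1/(((-18959 - 9773) + (1/15)*(-3 - 55*136)/136) - 11082) = 1/((-28732 + (1/15)*(1/136)*(-3 - 7480)) - 11082) = 1/((-28732 + (1/15)*(1/136)*(-7483)) - 11082) = 1/((-28732 - 7483/2040) - 11082) = 1/(-58620763/2040 - 11082) = 1/(-81228043/2040) = -2040/81228043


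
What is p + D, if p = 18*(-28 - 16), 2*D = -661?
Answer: -2245/2 ≈ -1122.5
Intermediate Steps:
D = -661/2 (D = (½)*(-661) = -661/2 ≈ -330.50)
p = -792 (p = 18*(-44) = -792)
p + D = -792 - 661/2 = -2245/2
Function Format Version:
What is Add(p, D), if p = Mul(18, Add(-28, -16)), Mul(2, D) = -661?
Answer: Rational(-2245, 2) ≈ -1122.5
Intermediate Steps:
D = Rational(-661, 2) (D = Mul(Rational(1, 2), -661) = Rational(-661, 2) ≈ -330.50)
p = -792 (p = Mul(18, -44) = -792)
Add(p, D) = Add(-792, Rational(-661, 2)) = Rational(-2245, 2)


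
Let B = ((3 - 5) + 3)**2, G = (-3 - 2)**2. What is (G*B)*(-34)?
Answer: -850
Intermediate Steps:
G = 25 (G = (-5)**2 = 25)
B = 1 (B = (-2 + 3)**2 = 1**2 = 1)
(G*B)*(-34) = (25*1)*(-34) = 25*(-34) = -850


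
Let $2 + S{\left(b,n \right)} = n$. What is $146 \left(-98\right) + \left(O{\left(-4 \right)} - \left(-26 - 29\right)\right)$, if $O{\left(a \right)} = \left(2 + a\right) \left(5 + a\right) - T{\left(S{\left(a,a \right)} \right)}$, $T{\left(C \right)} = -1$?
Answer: $-14254$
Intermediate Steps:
$S{\left(b,n \right)} = -2 + n$
$O{\left(a \right)} = 1 + \left(2 + a\right) \left(5 + a\right)$ ($O{\left(a \right)} = \left(2 + a\right) \left(5 + a\right) - -1 = \left(2 + a\right) \left(5 + a\right) + 1 = 1 + \left(2 + a\right) \left(5 + a\right)$)
$146 \left(-98\right) + \left(O{\left(-4 \right)} - \left(-26 - 29\right)\right) = 146 \left(-98\right) + \left(\left(11 + \left(-4\right)^{2} + 7 \left(-4\right)\right) - \left(-26 - 29\right)\right) = -14308 + \left(\left(11 + 16 - 28\right) - -55\right) = -14308 + \left(-1 + 55\right) = -14308 + 54 = -14254$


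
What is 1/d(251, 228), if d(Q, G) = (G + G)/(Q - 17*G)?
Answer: -3625/456 ≈ -7.9496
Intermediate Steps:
d(Q, G) = 2*G/(Q - 17*G) (d(Q, G) = (2*G)/(Q - 17*G) = 2*G/(Q - 17*G))
1/d(251, 228) = 1/(-2*228/(-1*251 + 17*228)) = 1/(-2*228/(-251 + 3876)) = 1/(-2*228/3625) = 1/(-2*228*1/3625) = 1/(-456/3625) = -3625/456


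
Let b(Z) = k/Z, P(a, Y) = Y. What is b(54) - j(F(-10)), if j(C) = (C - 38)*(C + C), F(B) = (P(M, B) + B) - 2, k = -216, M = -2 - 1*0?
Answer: -2644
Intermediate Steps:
M = -2 (M = -2 + 0 = -2)
F(B) = -2 + 2*B (F(B) = (B + B) - 2 = 2*B - 2 = -2 + 2*B)
j(C) = 2*C*(-38 + C) (j(C) = (-38 + C)*(2*C) = 2*C*(-38 + C))
b(Z) = -216/Z
b(54) - j(F(-10)) = -216/54 - 2*(-2 + 2*(-10))*(-38 + (-2 + 2*(-10))) = -216*1/54 - 2*(-2 - 20)*(-38 + (-2 - 20)) = -4 - 2*(-22)*(-38 - 22) = -4 - 2*(-22)*(-60) = -4 - 1*2640 = -4 - 2640 = -2644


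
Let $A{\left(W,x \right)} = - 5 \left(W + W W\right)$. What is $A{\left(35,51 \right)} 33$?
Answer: $-207900$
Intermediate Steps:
$A{\left(W,x \right)} = - 5 W - 5 W^{2}$ ($A{\left(W,x \right)} = - 5 \left(W + W^{2}\right) = - 5 W - 5 W^{2}$)
$A{\left(35,51 \right)} 33 = \left(-5\right) 35 \left(1 + 35\right) 33 = \left(-5\right) 35 \cdot 36 \cdot 33 = \left(-6300\right) 33 = -207900$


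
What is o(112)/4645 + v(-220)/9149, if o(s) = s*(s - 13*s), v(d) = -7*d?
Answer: -195718196/6071015 ≈ -32.238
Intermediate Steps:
o(s) = -12*s**2 (o(s) = s*(-12*s) = -12*s**2)
o(112)/4645 + v(-220)/9149 = -12*112**2/4645 - 7*(-220)/9149 = -12*12544*(1/4645) + 1540*(1/9149) = -150528*1/4645 + 220/1307 = -150528/4645 + 220/1307 = -195718196/6071015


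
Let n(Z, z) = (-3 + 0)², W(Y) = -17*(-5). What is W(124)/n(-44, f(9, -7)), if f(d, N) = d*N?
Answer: 85/9 ≈ 9.4444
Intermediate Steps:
W(Y) = 85
f(d, N) = N*d
n(Z, z) = 9 (n(Z, z) = (-3)² = 9)
W(124)/n(-44, f(9, -7)) = 85/9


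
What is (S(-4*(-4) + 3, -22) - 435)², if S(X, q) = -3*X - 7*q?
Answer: 114244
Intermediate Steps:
S(X, q) = -7*q - 3*X
(S(-4*(-4) + 3, -22) - 435)² = ((-7*(-22) - 3*(-4*(-4) + 3)) - 435)² = ((154 - 3*(16 + 3)) - 435)² = ((154 - 3*19) - 435)² = ((154 - 57) - 435)² = (97 - 435)² = (-338)² = 114244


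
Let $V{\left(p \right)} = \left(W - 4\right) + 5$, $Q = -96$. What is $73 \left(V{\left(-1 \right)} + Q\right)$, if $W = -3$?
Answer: $-7154$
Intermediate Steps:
$V{\left(p \right)} = -2$ ($V{\left(p \right)} = \left(-3 - 4\right) + 5 = -7 + 5 = -2$)
$73 \left(V{\left(-1 \right)} + Q\right) = 73 \left(-2 - 96\right) = 73 \left(-98\right) = -7154$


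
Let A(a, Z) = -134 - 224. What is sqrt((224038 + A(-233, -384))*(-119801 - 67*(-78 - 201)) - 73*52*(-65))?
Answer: 10*I*sqrt(226155907) ≈ 1.5038e+5*I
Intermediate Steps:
A(a, Z) = -358
sqrt((224038 + A(-233, -384))*(-119801 - 67*(-78 - 201)) - 73*52*(-65)) = sqrt((224038 - 358)*(-119801 - 67*(-78 - 201)) - 73*52*(-65)) = sqrt(223680*(-119801 - 67*(-279)) - 3796*(-65)) = sqrt(223680*(-119801 + 18693) + 246740) = sqrt(223680*(-101108) + 246740) = sqrt(-22615837440 + 246740) = sqrt(-22615590700) = 10*I*sqrt(226155907)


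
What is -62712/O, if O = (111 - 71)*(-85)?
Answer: 7839/425 ≈ 18.445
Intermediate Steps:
O = -3400 (O = 40*(-85) = -3400)
-62712/O = -62712/(-3400) = -62712*(-1/3400) = 7839/425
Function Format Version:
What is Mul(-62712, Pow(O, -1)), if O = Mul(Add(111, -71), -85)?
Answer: Rational(7839, 425) ≈ 18.445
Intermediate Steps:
O = -3400 (O = Mul(40, -85) = -3400)
Mul(-62712, Pow(O, -1)) = Mul(-62712, Pow(-3400, -1)) = Mul(-62712, Rational(-1, 3400)) = Rational(7839, 425)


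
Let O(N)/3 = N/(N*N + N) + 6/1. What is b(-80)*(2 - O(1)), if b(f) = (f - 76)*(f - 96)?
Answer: -480480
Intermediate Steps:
O(N) = 18 + 3*N/(N + N²) (O(N) = 3*(N/(N*N + N) + 6/1) = 3*(N/(N² + N) + 6*1) = 3*(N/(N + N²) + 6) = 3*(6 + N/(N + N²)) = 18 + 3*N/(N + N²))
b(f) = (-96 + f)*(-76 + f) (b(f) = (-76 + f)*(-96 + f) = (-96 + f)*(-76 + f))
b(-80)*(2 - O(1)) = (7296 + (-80)² - 172*(-80))*(2 - 3*(7 + 6*1)/(1 + 1)) = (7296 + 6400 + 13760)*(2 - 3*(7 + 6)/2) = 27456*(2 - 3*13/2) = 27456*(2 - 1*39/2) = 27456*(2 - 39/2) = 27456*(-35/2) = -480480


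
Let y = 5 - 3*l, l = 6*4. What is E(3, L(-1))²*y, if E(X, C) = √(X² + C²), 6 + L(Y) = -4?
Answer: -7303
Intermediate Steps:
L(Y) = -10 (L(Y) = -6 - 4 = -10)
E(X, C) = √(C² + X²)
l = 24
y = -67 (y = 5 - 3*24 = 5 - 72 = -67)
E(3, L(-1))²*y = (√((-10)² + 3²))²*(-67) = (√(100 + 9))²*(-67) = (√109)²*(-67) = 109*(-67) = -7303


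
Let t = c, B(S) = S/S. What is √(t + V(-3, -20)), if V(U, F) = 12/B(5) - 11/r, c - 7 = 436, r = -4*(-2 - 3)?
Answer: √45445/10 ≈ 21.318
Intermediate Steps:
r = 20 (r = -4*(-5) = 20)
B(S) = 1
c = 443 (c = 7 + 436 = 443)
V(U, F) = 229/20 (V(U, F) = 12/1 - 11/20 = 12*1 - 11*1/20 = 12 - 11/20 = 229/20)
t = 443
√(t + V(-3, -20)) = √(443 + 229/20) = √(9089/20) = √45445/10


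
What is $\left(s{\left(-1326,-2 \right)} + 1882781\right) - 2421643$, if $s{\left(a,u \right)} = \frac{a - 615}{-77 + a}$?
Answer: $- \frac{756021445}{1403} \approx -5.3886 \cdot 10^{5}$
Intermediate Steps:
$s{\left(a,u \right)} = \frac{-615 + a}{-77 + a}$
$\left(s{\left(-1326,-2 \right)} + 1882781\right) - 2421643 = \left(\frac{-615 - 1326}{-77 - 1326} + 1882781\right) - 2421643 = \left(\frac{1}{-1403} \left(-1941\right) + 1882781\right) - 2421643 = \left(\left(- \frac{1}{1403}\right) \left(-1941\right) + 1882781\right) - 2421643 = \left(\frac{1941}{1403} + 1882781\right) - 2421643 = \frac{2641543684}{1403} - 2421643 = - \frac{756021445}{1403}$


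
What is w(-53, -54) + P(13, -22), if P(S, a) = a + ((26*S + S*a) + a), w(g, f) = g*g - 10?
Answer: 2807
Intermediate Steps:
w(g, f) = -10 + g² (w(g, f) = g² - 10 = -10 + g²)
P(S, a) = 2*a + 26*S + S*a (P(S, a) = a + (a + 26*S + S*a) = 2*a + 26*S + S*a)
w(-53, -54) + P(13, -22) = (-10 + (-53)²) + (2*(-22) + 26*13 + 13*(-22)) = (-10 + 2809) + (-44 + 338 - 286) = 2799 + 8 = 2807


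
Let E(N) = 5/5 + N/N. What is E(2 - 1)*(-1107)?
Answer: -2214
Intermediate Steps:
E(N) = 2 (E(N) = 5*(⅕) + 1 = 1 + 1 = 2)
E(2 - 1)*(-1107) = 2*(-1107) = -2214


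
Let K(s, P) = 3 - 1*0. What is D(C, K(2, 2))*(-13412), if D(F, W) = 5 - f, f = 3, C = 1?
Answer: -26824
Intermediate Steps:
K(s, P) = 3 (K(s, P) = 3 + 0 = 3)
D(F, W) = 2 (D(F, W) = 5 - 1*3 = 5 - 3 = 2)
D(C, K(2, 2))*(-13412) = 2*(-13412) = -26824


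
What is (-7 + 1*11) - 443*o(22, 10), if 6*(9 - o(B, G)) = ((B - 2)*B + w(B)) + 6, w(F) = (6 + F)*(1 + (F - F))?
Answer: 31014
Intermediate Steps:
w(F) = 6 + F (w(F) = (6 + F)*(1 + 0) = (6 + F)*1 = 6 + F)
o(B, G) = 7 - B/6 - B*(-2 + B)/6 (o(B, G) = 9 - (((B - 2)*B + (6 + B)) + 6)/6 = 9 - (((-2 + B)*B + (6 + B)) + 6)/6 = 9 - ((B*(-2 + B) + (6 + B)) + 6)/6 = 9 - ((6 + B + B*(-2 + B)) + 6)/6 = 9 - (12 + B + B*(-2 + B))/6 = 9 + (-2 - B/6 - B*(-2 + B)/6) = 7 - B/6 - B*(-2 + B)/6)
(-7 + 1*11) - 443*o(22, 10) = (-7 + 1*11) - 443*(7 - ⅙*22² + (⅙)*22) = (-7 + 11) - 443*(7 - ⅙*484 + 11/3) = 4 - 443*(7 - 242/3 + 11/3) = 4 - 443*(-70) = 4 + 31010 = 31014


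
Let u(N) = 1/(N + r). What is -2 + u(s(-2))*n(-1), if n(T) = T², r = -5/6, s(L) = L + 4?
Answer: -8/7 ≈ -1.1429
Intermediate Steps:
s(L) = 4 + L
r = -⅚ (r = -5*⅙ = -⅚ ≈ -0.83333)
u(N) = 1/(-⅚ + N) (u(N) = 1/(N - ⅚) = 1/(-⅚ + N))
-2 + u(s(-2))*n(-1) = -2 + (6/(-5 + 6*(4 - 2)))*(-1)² = -2 + (6/(-5 + 6*2))*1 = -2 + (6/(-5 + 12))*1 = -2 + (6/7)*1 = -2 + 6/7 = -8/7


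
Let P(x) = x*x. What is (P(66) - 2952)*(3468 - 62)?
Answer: 4782024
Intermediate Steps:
P(x) = x²
(P(66) - 2952)*(3468 - 62) = (66² - 2952)*(3468 - 62) = (4356 - 2952)*3406 = 1404*3406 = 4782024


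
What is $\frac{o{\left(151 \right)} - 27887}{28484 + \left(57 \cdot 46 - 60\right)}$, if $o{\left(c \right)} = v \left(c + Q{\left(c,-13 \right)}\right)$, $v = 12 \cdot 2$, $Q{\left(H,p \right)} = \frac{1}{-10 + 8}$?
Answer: $- \frac{24275}{31046} \approx -0.7819$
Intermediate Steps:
$Q{\left(H,p \right)} = - \frac{1}{2}$ ($Q{\left(H,p \right)} = \frac{1}{-2} = - \frac{1}{2}$)
$v = 24$
$o{\left(c \right)} = -12 + 24 c$ ($o{\left(c \right)} = 24 \left(c - \frac{1}{2}\right) = 24 \left(- \frac{1}{2} + c\right) = -12 + 24 c$)
$\frac{o{\left(151 \right)} - 27887}{28484 + \left(57 \cdot 46 - 60\right)} = \frac{\left(-12 + 24 \cdot 151\right) - 27887}{28484 + \left(57 \cdot 46 - 60\right)} = \frac{\left(-12 + 3624\right) - 27887}{28484 + \left(2622 - 60\right)} = \frac{3612 - 27887}{28484 + 2562} = - \frac{24275}{31046}$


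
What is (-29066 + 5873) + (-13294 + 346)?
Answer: -36141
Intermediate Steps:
(-29066 + 5873) + (-13294 + 346) = -23193 - 12948 = -36141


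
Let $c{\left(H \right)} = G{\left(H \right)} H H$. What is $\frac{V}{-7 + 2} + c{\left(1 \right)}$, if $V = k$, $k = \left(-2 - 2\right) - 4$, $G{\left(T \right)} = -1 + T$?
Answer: $\frac{8}{5} \approx 1.6$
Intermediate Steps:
$c{\left(H \right)} = H^{2} \left(-1 + H\right)$ ($c{\left(H \right)} = \left(-1 + H\right) H H = H \left(-1 + H\right) H = H^{2} \left(-1 + H\right)$)
$k = -8$ ($k = -4 - 4 = -8$)
$V = -8$
$\frac{V}{-7 + 2} + c{\left(1 \right)} = - \frac{8}{-7 + 2} + 1^{2} \left(-1 + 1\right) = - \frac{8}{-5} + 1 \cdot 0 = \left(-8\right) \left(- \frac{1}{5}\right) + 0 = \frac{8}{5} + 0 = \frac{8}{5}$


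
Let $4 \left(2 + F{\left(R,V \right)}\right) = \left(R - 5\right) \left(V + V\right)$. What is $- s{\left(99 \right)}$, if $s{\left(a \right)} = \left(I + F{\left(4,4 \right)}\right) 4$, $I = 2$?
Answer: $8$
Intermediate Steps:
$F{\left(R,V \right)} = -2 + \frac{V \left(-5 + R\right)}{2}$ ($F{\left(R,V \right)} = -2 + \frac{\left(R - 5\right) \left(V + V\right)}{4} = -2 + \frac{\left(-5 + R\right) 2 V}{4} = -2 + \frac{2 V \left(-5 + R\right)}{4} = -2 + \frac{V \left(-5 + R\right)}{2}$)
$s{\left(a \right)} = -8$ ($s{\left(a \right)} = \left(2 - \left(12 - 8\right)\right) 4 = \left(2 - 4\right) 4 = \left(-2\right) 4 = -8$)
$- s{\left(99 \right)} = \left(-1\right) \left(-8\right) = 8$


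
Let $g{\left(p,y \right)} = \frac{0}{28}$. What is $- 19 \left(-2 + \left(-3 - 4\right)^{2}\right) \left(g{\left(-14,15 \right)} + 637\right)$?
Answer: $-568841$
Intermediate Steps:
$g{\left(p,y \right)} = 0$ ($g{\left(p,y \right)} = 0 \cdot \frac{1}{28} = 0$)
$- 19 \left(-2 + \left(-3 - 4\right)^{2}\right) \left(g{\left(-14,15 \right)} + 637\right) = - 19 \left(-2 + \left(-3 - 4\right)^{2}\right) \left(0 + 637\right) = - 19 \left(-2 + \left(-7\right)^{2}\right) 637 = - 19 \left(-2 + 49\right) 637 = \left(-19\right) 47 \cdot 637 = \left(-893\right) 637 = -568841$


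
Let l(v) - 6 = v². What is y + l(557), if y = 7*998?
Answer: 317241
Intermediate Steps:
l(v) = 6 + v²
y = 6986
y + l(557) = 6986 + (6 + 557²) = 6986 + (6 + 310249) = 6986 + 310255 = 317241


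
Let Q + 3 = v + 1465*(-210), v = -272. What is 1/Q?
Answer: -1/307925 ≈ -3.2475e-6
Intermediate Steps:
Q = -307925 (Q = -3 + (-272 + 1465*(-210)) = -3 + (-272 - 307650) = -3 - 307922 = -307925)
1/Q = 1/(-307925) = -1/307925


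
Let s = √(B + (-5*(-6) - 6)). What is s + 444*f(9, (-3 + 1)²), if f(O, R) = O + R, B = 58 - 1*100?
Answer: 5772 + 3*I*√2 ≈ 5772.0 + 4.2426*I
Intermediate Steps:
B = -42 (B = 58 - 100 = -42)
s = 3*I*√2 (s = √(-42 + (-5*(-6) - 6)) = √(-42 + (30 - 6)) = √(-42 + 24) = √(-18) = 3*I*√2 ≈ 4.2426*I)
s + 444*f(9, (-3 + 1)²) = 3*I*√2 + 444*(9 + (-3 + 1)²) = 3*I*√2 + 444*(9 + (-2)²) = 3*I*√2 + 444*(9 + 4) = 3*I*√2 + 444*13 = 3*I*√2 + 5772 = 5772 + 3*I*√2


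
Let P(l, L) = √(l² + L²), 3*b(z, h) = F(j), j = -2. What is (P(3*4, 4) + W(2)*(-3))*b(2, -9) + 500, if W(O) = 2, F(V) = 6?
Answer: 488 + 8*√10 ≈ 513.30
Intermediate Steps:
b(z, h) = 2 (b(z, h) = (⅓)*6 = 2)
P(l, L) = √(L² + l²)
(P(3*4, 4) + W(2)*(-3))*b(2, -9) + 500 = (√(4² + (3*4)²) + 2*(-3))*2 + 500 = (√(16 + 12²) - 6)*2 + 500 = (√(16 + 144) - 6)*2 + 500 = (√160 - 6)*2 + 500 = (4*√10 - 6)*2 + 500 = (-6 + 4*√10)*2 + 500 = (-12 + 8*√10) + 500 = 488 + 8*√10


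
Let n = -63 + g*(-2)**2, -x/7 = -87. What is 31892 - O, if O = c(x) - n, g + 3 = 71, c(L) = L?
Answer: 31492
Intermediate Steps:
x = 609 (x = -7*(-87) = 609)
g = 68 (g = -3 + 71 = 68)
n = 209 (n = -63 + 68*(-2)**2 = -63 + 68*4 = -63 + 272 = 209)
O = 400 (O = 609 - 1*209 = 609 - 209 = 400)
31892 - O = 31892 - 1*400 = 31892 - 400 = 31492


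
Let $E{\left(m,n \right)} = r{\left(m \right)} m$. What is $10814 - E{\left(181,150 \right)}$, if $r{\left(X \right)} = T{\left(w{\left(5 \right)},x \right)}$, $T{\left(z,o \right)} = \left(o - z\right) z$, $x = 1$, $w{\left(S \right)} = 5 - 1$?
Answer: $12986$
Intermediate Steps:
$w{\left(S \right)} = 4$
$T{\left(z,o \right)} = z \left(o - z\right)$
$r{\left(X \right)} = -12$ ($r{\left(X \right)} = 4 \left(1 - 4\right) = 4 \left(-3\right) = -12$)
$E{\left(m,n \right)} = - 12 m$
$10814 - E{\left(181,150 \right)} = 10814 - \left(-12\right) 181 = 10814 - -2172 = 10814 + 2172 = 12986$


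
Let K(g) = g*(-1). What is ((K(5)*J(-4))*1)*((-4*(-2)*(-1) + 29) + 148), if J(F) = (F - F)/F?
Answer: 0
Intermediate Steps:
K(g) = -g
J(F) = 0 (J(F) = 0/F = 0)
((K(5)*J(-4))*1)*((-4*(-2)*(-1) + 29) + 148) = ((-1*5*0)*1)*((-4*(-2)*(-1) + 29) + 148) = (-5*0*1)*((8*(-1) + 29) + 148) = (0*1)*((-8 + 29) + 148) = 0*(21 + 148) = 0*169 = 0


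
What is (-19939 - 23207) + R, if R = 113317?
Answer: 70171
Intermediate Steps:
(-19939 - 23207) + R = (-19939 - 23207) + 113317 = -43146 + 113317 = 70171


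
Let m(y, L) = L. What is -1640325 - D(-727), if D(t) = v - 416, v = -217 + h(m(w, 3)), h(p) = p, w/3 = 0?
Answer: -1639695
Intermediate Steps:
w = 0 (w = 3*0 = 0)
v = -214 (v = -217 + 3 = -214)
D(t) = -630 (D(t) = -214 - 416 = -630)
-1640325 - D(-727) = -1640325 - 1*(-630) = -1640325 + 630 = -1639695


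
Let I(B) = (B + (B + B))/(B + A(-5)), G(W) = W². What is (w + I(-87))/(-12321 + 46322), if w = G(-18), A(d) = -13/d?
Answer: 138033/14348422 ≈ 0.0096201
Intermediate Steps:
w = 324 (w = (-18)² = 324)
I(B) = 3*B/(13/5 + B) (I(B) = (B + (B + B))/(B - 13/(-5)) = (B + 2*B)/(B - 13*(-⅕)) = (3*B)/(B + 13/5) = (3*B)/(13/5 + B) = 3*B/(13/5 + B))
(w + I(-87))/(-12321 + 46322) = (324 + 15*(-87)/(13 + 5*(-87)))/(-12321 + 46322) = (324 + 15*(-87)/(13 - 435))/34001 = (324 + 15*(-87)/(-422))*(1/34001) = (324 + 15*(-87)*(-1/422))*(1/34001) = (324 + 1305/422)*(1/34001) = (138033/422)*(1/34001) = 138033/14348422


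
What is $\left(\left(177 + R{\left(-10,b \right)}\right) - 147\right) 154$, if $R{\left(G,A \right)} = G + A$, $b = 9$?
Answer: $4466$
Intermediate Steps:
$R{\left(G,A \right)} = A + G$
$\left(\left(177 + R{\left(-10,b \right)}\right) - 147\right) 154 = \left(\left(177 + \left(9 - 10\right)\right) - 147\right) 154 = \left(\left(177 - 1\right) - 147\right) 154 = \left(176 - 147\right) 154 = 29 \cdot 154 = 4466$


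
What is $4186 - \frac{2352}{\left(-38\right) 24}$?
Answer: $\frac{79583}{19} \approx 4188.6$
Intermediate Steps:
$4186 - \frac{2352}{\left(-38\right) 24} = 4186 - \frac{2352}{-912} = 4186 - 2352 \left(- \frac{1}{912}\right) = 4186 - - \frac{49}{19} = 4186 + \frac{49}{19} = \frac{79583}{19}$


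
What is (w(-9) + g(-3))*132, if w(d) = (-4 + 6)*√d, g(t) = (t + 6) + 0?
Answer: 396 + 792*I ≈ 396.0 + 792.0*I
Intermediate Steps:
g(t) = 6 + t (g(t) = (6 + t) + 0 = 6 + t)
w(d) = 2*√d
(w(-9) + g(-3))*132 = (2*√(-9) + (6 - 3))*132 = (2*(3*I) + 3)*132 = (6*I + 3)*132 = (3 + 6*I)*132 = 396 + 792*I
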